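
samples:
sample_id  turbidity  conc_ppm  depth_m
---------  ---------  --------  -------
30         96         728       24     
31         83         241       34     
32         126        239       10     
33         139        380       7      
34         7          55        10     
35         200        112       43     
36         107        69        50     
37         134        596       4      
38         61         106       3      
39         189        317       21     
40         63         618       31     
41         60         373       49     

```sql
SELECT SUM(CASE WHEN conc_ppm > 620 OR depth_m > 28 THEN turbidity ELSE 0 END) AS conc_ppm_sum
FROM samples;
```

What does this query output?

sample_id=30: ✓ → 96
sample_id=31: ✓ → 83
sample_id=32: ✗
sample_id=33: ✗
sample_id=34: ✗
sample_id=35: ✓ → 200
sample_id=36: ✓ → 107
sample_id=37: ✗
sample_id=38: ✗
sample_id=39: ✗
sample_id=40: ✓ → 63
sample_id=41: ✓ → 60
conc_ppm_sum = 96 + 83 + 200 + 107 + 63 + 60 = 609

609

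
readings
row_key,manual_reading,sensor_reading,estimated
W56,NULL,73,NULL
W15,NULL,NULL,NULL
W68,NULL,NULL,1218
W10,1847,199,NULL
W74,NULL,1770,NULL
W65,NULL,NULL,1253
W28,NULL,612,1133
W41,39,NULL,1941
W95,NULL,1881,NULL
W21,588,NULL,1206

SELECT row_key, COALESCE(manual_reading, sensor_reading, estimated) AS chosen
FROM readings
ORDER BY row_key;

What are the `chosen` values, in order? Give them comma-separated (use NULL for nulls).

1847, NULL, 588, 612, 39, 73, 1253, 1218, 1770, 1881

row_key=W10: manual_reading=1847 → 1847
row_key=W15: manual_reading=NULL, sensor_reading=NULL, estimated=NULL (all NULL) → NULL
row_key=W21: manual_reading=588 → 588
row_key=W28: manual_reading=NULL, sensor_reading=612 → 612
row_key=W41: manual_reading=39 → 39
row_key=W56: manual_reading=NULL, sensor_reading=73 → 73
row_key=W65: manual_reading=NULL, sensor_reading=NULL, estimated=1253 → 1253
row_key=W68: manual_reading=NULL, sensor_reading=NULL, estimated=1218 → 1218
row_key=W74: manual_reading=NULL, sensor_reading=1770 → 1770
row_key=W95: manual_reading=NULL, sensor_reading=1881 → 1881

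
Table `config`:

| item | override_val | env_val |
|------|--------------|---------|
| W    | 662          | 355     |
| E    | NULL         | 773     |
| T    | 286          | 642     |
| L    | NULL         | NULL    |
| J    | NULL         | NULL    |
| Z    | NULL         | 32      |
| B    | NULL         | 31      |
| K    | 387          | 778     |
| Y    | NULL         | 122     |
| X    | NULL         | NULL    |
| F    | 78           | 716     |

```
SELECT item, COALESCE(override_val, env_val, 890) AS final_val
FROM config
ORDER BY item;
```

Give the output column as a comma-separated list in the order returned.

31, 773, 78, 890, 387, 890, 286, 662, 890, 122, 32

item=B: override_val=NULL, env_val=31 → 31
item=E: override_val=NULL, env_val=773 → 773
item=F: override_val=78 → 78
item=J: override_val=NULL, env_val=NULL, → literal 890 → 890
item=K: override_val=387 → 387
item=L: override_val=NULL, env_val=NULL, → literal 890 → 890
item=T: override_val=286 → 286
item=W: override_val=662 → 662
item=X: override_val=NULL, env_val=NULL, → literal 890 → 890
item=Y: override_val=NULL, env_val=122 → 122
item=Z: override_val=NULL, env_val=32 → 32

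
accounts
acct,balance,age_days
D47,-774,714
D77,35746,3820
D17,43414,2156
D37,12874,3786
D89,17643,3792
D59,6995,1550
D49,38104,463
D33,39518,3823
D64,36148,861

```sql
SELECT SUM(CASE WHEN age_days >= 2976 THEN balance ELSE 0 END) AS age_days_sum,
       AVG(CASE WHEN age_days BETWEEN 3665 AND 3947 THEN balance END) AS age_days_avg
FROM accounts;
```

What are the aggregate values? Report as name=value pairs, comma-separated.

[age_days_sum: age_days >= 2976]
acct=D47: ✗
acct=D77: ✓ → 35746
acct=D17: ✗
acct=D37: ✓ → 12874
acct=D89: ✓ → 17643
acct=D59: ✗
acct=D49: ✗
acct=D33: ✓ → 39518
acct=D64: ✗
age_days_sum = 35746 + 12874 + 17643 + 39518 = 105781
—
[age_days_avg: age_days BETWEEN 3665 AND 3947]
acct=D47: ✗
acct=D77: ✓ → 35746
acct=D17: ✗
acct=D37: ✓ → 12874
acct=D89: ✓ → 17643
acct=D59: ✗
acct=D49: ✗
acct=D33: ✓ → 39518
acct=D64: ✗
age_days_avg = (35746 + 12874 + 17643 + 39518) / 4 = 26445.25

age_days_sum=105781, age_days_avg=26445.25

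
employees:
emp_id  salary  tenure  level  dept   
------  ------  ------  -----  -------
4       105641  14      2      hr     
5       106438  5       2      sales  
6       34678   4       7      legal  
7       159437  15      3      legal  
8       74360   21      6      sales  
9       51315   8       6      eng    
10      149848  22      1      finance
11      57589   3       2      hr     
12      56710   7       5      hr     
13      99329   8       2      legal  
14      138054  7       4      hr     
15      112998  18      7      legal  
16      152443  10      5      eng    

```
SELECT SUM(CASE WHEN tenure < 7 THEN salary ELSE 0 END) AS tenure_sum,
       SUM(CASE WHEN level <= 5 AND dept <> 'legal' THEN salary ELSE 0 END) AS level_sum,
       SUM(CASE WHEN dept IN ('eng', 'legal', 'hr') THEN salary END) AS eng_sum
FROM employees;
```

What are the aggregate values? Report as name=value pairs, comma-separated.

tenure_sum=198705, level_sum=766723, eng_sum=968194

[tenure_sum: tenure < 7]
emp_id=4: ✗
emp_id=5: ✓ → 106438
emp_id=6: ✓ → 34678
emp_id=7: ✗
emp_id=8: ✗
emp_id=9: ✗
emp_id=10: ✗
emp_id=11: ✓ → 57589
emp_id=12: ✗
emp_id=13: ✗
emp_id=14: ✗
emp_id=15: ✗
emp_id=16: ✗
tenure_sum = 106438 + 34678 + 57589 = 198705
—
[level_sum: level <= 5 AND dept <> 'legal']
emp_id=4: ✓ → 105641
emp_id=5: ✓ → 106438
emp_id=6: ✗
emp_id=7: ✗
emp_id=8: ✗
emp_id=9: ✗
emp_id=10: ✓ → 149848
emp_id=11: ✓ → 57589
emp_id=12: ✓ → 56710
emp_id=13: ✗
emp_id=14: ✓ → 138054
emp_id=15: ✗
emp_id=16: ✓ → 152443
level_sum = 105641 + 106438 + 149848 + 57589 + 56710 + 138054 + 152443 = 766723
—
[eng_sum: dept IN ('eng', 'legal', 'hr')]
emp_id=4: ✓ → 105641
emp_id=5: ✗
emp_id=6: ✓ → 34678
emp_id=7: ✓ → 159437
emp_id=8: ✗
emp_id=9: ✓ → 51315
emp_id=10: ✗
emp_id=11: ✓ → 57589
emp_id=12: ✓ → 56710
emp_id=13: ✓ → 99329
emp_id=14: ✓ → 138054
emp_id=15: ✓ → 112998
emp_id=16: ✓ → 152443
eng_sum = 105641 + 34678 + 159437 + 51315 + 57589 + 56710 + 99329 + 138054 + 112998 + 152443 = 968194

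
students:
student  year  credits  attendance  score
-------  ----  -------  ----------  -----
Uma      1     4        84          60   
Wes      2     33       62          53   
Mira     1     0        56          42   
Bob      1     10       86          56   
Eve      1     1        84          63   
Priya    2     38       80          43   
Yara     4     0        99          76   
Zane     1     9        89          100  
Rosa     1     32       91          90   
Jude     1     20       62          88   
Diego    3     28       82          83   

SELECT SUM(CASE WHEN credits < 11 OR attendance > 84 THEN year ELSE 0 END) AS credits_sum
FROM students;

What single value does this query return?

10

student=Uma: ✓ → 1
student=Wes: ✗
student=Mira: ✓ → 1
student=Bob: ✓ → 1
student=Eve: ✓ → 1
student=Priya: ✗
student=Yara: ✓ → 4
student=Zane: ✓ → 1
student=Rosa: ✓ → 1
student=Jude: ✗
student=Diego: ✗
credits_sum = 1 + 1 + 1 + 1 + 4 + 1 + 1 = 10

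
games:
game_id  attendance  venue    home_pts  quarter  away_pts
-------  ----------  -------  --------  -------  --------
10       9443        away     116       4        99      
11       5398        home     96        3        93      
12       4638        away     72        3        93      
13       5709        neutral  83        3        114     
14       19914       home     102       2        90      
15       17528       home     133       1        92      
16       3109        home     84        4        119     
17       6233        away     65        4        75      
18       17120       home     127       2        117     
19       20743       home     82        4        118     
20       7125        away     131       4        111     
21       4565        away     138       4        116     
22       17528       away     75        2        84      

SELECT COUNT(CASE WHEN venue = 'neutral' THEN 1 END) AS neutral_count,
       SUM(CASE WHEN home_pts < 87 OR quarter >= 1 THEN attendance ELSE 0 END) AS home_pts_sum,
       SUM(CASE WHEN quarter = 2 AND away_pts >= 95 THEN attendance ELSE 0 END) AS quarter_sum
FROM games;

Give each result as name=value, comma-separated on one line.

neutral_count=1, home_pts_sum=139053, quarter_sum=17120

[neutral_count: venue = 'neutral']
game_id=10: ✗
game_id=11: ✗
game_id=12: ✗
game_id=13: ✓ → 1
game_id=14: ✗
game_id=15: ✗
game_id=16: ✗
game_id=17: ✗
game_id=18: ✗
game_id=19: ✗
game_id=20: ✗
game_id=21: ✗
game_id=22: ✗
neutral_count = COUNT(1) = 1
—
[home_pts_sum: home_pts < 87 OR quarter >= 1]
game_id=10: ✓ → 9443
game_id=11: ✓ → 5398
game_id=12: ✓ → 4638
game_id=13: ✓ → 5709
game_id=14: ✓ → 19914
game_id=15: ✓ → 17528
game_id=16: ✓ → 3109
game_id=17: ✓ → 6233
game_id=18: ✓ → 17120
game_id=19: ✓ → 20743
game_id=20: ✓ → 7125
game_id=21: ✓ → 4565
game_id=22: ✓ → 17528
home_pts_sum = 9443 + 5398 + 4638 + 5709 + 19914 + 17528 + 3109 + 6233 + 17120 + 20743 + 7125 + 4565 + 17528 = 139053
—
[quarter_sum: quarter = 2 AND away_pts >= 95]
game_id=10: ✗
game_id=11: ✗
game_id=12: ✗
game_id=13: ✗
game_id=14: ✗
game_id=15: ✗
game_id=16: ✗
game_id=17: ✗
game_id=18: ✓ → 17120
game_id=19: ✗
game_id=20: ✗
game_id=21: ✗
game_id=22: ✗
quarter_sum = 17120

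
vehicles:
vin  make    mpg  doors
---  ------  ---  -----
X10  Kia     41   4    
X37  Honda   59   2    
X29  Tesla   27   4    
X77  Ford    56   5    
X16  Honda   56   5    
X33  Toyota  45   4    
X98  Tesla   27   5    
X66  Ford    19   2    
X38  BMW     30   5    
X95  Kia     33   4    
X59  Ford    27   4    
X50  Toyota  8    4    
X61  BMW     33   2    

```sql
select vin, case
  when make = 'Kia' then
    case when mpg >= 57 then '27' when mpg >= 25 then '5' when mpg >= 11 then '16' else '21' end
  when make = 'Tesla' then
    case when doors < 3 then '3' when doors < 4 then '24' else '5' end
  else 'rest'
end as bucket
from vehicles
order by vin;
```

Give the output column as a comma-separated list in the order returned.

vin=X10: make='Kia' → inner[mpg >= 25] → 5
vin=X16: make='Honda' → outer ELSE → rest
vin=X29: make='Tesla' → inner[ELSE] → 5
vin=X33: make='Toyota' → outer ELSE → rest
vin=X37: make='Honda' → outer ELSE → rest
vin=X38: make='BMW' → outer ELSE → rest
vin=X50: make='Toyota' → outer ELSE → rest
vin=X59: make='Ford' → outer ELSE → rest
vin=X61: make='BMW' → outer ELSE → rest
vin=X66: make='Ford' → outer ELSE → rest
vin=X77: make='Ford' → outer ELSE → rest
vin=X95: make='Kia' → inner[mpg >= 25] → 5
vin=X98: make='Tesla' → inner[ELSE] → 5

5, rest, 5, rest, rest, rest, rest, rest, rest, rest, rest, 5, 5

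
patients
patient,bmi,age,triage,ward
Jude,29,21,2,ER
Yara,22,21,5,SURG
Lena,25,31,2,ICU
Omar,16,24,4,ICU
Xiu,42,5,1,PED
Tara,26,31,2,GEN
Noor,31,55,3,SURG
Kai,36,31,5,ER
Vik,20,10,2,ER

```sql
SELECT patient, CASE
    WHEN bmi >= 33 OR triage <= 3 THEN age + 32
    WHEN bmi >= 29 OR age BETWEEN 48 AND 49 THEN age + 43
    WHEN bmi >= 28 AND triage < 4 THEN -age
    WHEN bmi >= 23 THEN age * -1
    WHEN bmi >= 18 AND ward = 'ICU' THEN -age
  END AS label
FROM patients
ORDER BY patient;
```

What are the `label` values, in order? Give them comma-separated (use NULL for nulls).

patient=Jude: bmi >= 33 OR triage <= 3 → 53
patient=Kai: bmi >= 33 OR triage <= 3 → 63
patient=Lena: bmi >= 33 OR triage <= 3 → 63
patient=Noor: bmi >= 33 OR triage <= 3 → 87
patient=Omar: (no match → NULL) → NULL
patient=Tara: bmi >= 33 OR triage <= 3 → 63
patient=Vik: bmi >= 33 OR triage <= 3 → 42
patient=Xiu: bmi >= 33 OR triage <= 3 → 37
patient=Yara: (no match → NULL) → NULL

53, 63, 63, 87, NULL, 63, 42, 37, NULL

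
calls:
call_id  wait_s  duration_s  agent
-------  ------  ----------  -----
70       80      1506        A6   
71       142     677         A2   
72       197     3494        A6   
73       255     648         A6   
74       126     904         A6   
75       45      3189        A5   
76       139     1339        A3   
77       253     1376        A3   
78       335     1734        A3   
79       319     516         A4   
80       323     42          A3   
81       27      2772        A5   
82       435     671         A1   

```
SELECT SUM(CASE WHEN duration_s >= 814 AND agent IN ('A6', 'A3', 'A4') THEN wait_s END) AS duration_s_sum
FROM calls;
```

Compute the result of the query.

1130

call_id=70: ✓ → 80
call_id=71: ✗
call_id=72: ✓ → 197
call_id=73: ✗
call_id=74: ✓ → 126
call_id=75: ✗
call_id=76: ✓ → 139
call_id=77: ✓ → 253
call_id=78: ✓ → 335
call_id=79: ✗
call_id=80: ✗
call_id=81: ✗
call_id=82: ✗
duration_s_sum = 80 + 197 + 126 + 139 + 253 + 335 = 1130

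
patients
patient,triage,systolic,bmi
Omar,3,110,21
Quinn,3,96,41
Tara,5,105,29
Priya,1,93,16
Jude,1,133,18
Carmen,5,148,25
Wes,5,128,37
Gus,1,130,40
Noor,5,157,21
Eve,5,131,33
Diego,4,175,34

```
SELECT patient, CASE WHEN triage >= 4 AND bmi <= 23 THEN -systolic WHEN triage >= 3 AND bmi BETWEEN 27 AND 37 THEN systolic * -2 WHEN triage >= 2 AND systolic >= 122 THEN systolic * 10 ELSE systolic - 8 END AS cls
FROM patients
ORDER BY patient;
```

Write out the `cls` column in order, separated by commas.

patient=Carmen: triage >= 2 AND systolic >= 122 → 1480
patient=Diego: triage >= 3 AND bmi BETWEEN 27 AND 37 → -350
patient=Eve: triage >= 3 AND bmi BETWEEN 27 AND 37 → -262
patient=Gus: ELSE → 122
patient=Jude: ELSE → 125
patient=Noor: triage >= 4 AND bmi <= 23 → -157
patient=Omar: ELSE → 102
patient=Priya: ELSE → 85
patient=Quinn: ELSE → 88
patient=Tara: triage >= 3 AND bmi BETWEEN 27 AND 37 → -210
patient=Wes: triage >= 3 AND bmi BETWEEN 27 AND 37 → -256

1480, -350, -262, 122, 125, -157, 102, 85, 88, -210, -256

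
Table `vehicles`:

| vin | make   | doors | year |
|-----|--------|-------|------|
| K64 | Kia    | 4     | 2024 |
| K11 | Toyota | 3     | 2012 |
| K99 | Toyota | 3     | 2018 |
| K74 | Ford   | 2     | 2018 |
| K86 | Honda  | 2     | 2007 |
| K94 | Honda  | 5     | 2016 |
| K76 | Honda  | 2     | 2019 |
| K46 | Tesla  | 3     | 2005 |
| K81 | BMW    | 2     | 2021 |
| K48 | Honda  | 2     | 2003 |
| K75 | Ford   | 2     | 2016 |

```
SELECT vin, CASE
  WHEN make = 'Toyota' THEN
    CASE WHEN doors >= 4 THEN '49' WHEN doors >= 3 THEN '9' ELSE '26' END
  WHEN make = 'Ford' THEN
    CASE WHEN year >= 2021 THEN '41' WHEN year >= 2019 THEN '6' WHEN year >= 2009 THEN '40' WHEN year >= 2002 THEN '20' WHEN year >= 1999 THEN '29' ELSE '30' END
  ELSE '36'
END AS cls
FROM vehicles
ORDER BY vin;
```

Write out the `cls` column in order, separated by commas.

9, 36, 36, 36, 40, 40, 36, 36, 36, 36, 9

vin=K11: make='Toyota' → inner[doors >= 3] → 9
vin=K46: make='Tesla' → outer ELSE → 36
vin=K48: make='Honda' → outer ELSE → 36
vin=K64: make='Kia' → outer ELSE → 36
vin=K74: make='Ford' → inner[year >= 2009] → 40
vin=K75: make='Ford' → inner[year >= 2009] → 40
vin=K76: make='Honda' → outer ELSE → 36
vin=K81: make='BMW' → outer ELSE → 36
vin=K86: make='Honda' → outer ELSE → 36
vin=K94: make='Honda' → outer ELSE → 36
vin=K99: make='Toyota' → inner[doors >= 3] → 9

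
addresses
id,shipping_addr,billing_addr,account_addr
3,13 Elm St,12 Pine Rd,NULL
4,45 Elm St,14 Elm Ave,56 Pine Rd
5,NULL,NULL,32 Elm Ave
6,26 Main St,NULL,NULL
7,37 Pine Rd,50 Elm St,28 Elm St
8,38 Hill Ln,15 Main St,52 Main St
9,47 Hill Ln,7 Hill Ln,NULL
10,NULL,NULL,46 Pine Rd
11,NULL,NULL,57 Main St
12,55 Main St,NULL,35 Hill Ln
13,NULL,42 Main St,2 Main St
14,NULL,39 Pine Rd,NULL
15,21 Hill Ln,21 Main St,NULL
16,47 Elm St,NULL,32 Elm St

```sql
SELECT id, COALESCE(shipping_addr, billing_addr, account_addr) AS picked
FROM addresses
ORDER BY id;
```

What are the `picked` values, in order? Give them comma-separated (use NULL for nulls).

13 Elm St, 45 Elm St, 32 Elm Ave, 26 Main St, 37 Pine Rd, 38 Hill Ln, 47 Hill Ln, 46 Pine Rd, 57 Main St, 55 Main St, 42 Main St, 39 Pine Rd, 21 Hill Ln, 47 Elm St

id=3: shipping_addr=13 Elm St → 13 Elm St
id=4: shipping_addr=45 Elm St → 45 Elm St
id=5: shipping_addr=NULL, billing_addr=NULL, account_addr=32 Elm Ave → 32 Elm Ave
id=6: shipping_addr=26 Main St → 26 Main St
id=7: shipping_addr=37 Pine Rd → 37 Pine Rd
id=8: shipping_addr=38 Hill Ln → 38 Hill Ln
id=9: shipping_addr=47 Hill Ln → 47 Hill Ln
id=10: shipping_addr=NULL, billing_addr=NULL, account_addr=46 Pine Rd → 46 Pine Rd
id=11: shipping_addr=NULL, billing_addr=NULL, account_addr=57 Main St → 57 Main St
id=12: shipping_addr=55 Main St → 55 Main St
id=13: shipping_addr=NULL, billing_addr=42 Main St → 42 Main St
id=14: shipping_addr=NULL, billing_addr=39 Pine Rd → 39 Pine Rd
id=15: shipping_addr=21 Hill Ln → 21 Hill Ln
id=16: shipping_addr=47 Elm St → 47 Elm St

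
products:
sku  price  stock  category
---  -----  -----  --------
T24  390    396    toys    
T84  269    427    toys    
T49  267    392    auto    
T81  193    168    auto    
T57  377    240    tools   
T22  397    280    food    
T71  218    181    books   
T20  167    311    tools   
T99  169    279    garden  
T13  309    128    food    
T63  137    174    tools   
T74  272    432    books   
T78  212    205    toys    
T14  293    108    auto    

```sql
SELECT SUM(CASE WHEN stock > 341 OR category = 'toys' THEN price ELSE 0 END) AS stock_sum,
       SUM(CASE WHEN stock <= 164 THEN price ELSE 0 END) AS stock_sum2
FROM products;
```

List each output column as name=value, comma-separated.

[stock_sum: stock > 341 OR category = 'toys']
sku=T24: ✓ → 390
sku=T84: ✓ → 269
sku=T49: ✓ → 267
sku=T81: ✗
sku=T57: ✗
sku=T22: ✗
sku=T71: ✗
sku=T20: ✗
sku=T99: ✗
sku=T13: ✗
sku=T63: ✗
sku=T74: ✓ → 272
sku=T78: ✓ → 212
sku=T14: ✗
stock_sum = 390 + 269 + 267 + 272 + 212 = 1410
—
[stock_sum2: stock <= 164]
sku=T24: ✗
sku=T84: ✗
sku=T49: ✗
sku=T81: ✗
sku=T57: ✗
sku=T22: ✗
sku=T71: ✗
sku=T20: ✗
sku=T99: ✗
sku=T13: ✓ → 309
sku=T63: ✗
sku=T74: ✗
sku=T78: ✗
sku=T14: ✓ → 293
stock_sum2 = 309 + 293 = 602

stock_sum=1410, stock_sum2=602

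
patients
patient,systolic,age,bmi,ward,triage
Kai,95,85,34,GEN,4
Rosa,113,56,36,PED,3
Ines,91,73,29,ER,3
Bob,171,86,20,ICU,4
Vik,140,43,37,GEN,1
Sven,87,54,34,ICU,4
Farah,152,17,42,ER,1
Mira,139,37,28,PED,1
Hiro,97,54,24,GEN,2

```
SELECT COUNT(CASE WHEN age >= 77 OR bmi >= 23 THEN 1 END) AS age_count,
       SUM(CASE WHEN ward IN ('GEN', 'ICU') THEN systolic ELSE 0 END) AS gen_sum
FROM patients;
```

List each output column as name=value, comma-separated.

age_count=9, gen_sum=590

[age_count: age >= 77 OR bmi >= 23]
patient=Kai: ✓ → 1
patient=Rosa: ✓ → 1
patient=Ines: ✓ → 1
patient=Bob: ✓ → 1
patient=Vik: ✓ → 1
patient=Sven: ✓ → 1
patient=Farah: ✓ → 1
patient=Mira: ✓ → 1
patient=Hiro: ✓ → 1
age_count = COUNT(1, 1, 1, 1, 1, 1, 1, 1, 1) = 9
—
[gen_sum: ward IN ('GEN', 'ICU')]
patient=Kai: ✓ → 95
patient=Rosa: ✗
patient=Ines: ✗
patient=Bob: ✓ → 171
patient=Vik: ✓ → 140
patient=Sven: ✓ → 87
patient=Farah: ✗
patient=Mira: ✗
patient=Hiro: ✓ → 97
gen_sum = 95 + 171 + 140 + 87 + 97 = 590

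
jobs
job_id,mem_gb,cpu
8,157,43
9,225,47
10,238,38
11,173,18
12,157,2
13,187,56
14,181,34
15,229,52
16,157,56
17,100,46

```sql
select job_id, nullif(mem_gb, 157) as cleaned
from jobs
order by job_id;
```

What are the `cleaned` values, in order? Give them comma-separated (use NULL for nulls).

NULL, 225, 238, 173, NULL, 187, 181, 229, NULL, 100

job_id=8: mem_gb=157 vs 157: equal → NULL
job_id=9: mem_gb=225 vs 157: differ → 225
job_id=10: mem_gb=238 vs 157: differ → 238
job_id=11: mem_gb=173 vs 157: differ → 173
job_id=12: mem_gb=157 vs 157: equal → NULL
job_id=13: mem_gb=187 vs 157: differ → 187
job_id=14: mem_gb=181 vs 157: differ → 181
job_id=15: mem_gb=229 vs 157: differ → 229
job_id=16: mem_gb=157 vs 157: equal → NULL
job_id=17: mem_gb=100 vs 157: differ → 100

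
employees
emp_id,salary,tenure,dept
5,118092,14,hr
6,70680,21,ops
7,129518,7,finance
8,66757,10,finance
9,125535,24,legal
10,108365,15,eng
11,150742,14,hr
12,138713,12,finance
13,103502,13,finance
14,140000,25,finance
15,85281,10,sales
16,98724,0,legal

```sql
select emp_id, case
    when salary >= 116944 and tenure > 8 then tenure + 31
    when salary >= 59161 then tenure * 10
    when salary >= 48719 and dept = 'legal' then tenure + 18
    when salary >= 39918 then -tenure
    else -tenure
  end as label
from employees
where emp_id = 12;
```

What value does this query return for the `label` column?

emp_id = 12: salary=138713, tenure=12, dept=finance.
salary >= 116944 and tenure > 8 → true → 43

43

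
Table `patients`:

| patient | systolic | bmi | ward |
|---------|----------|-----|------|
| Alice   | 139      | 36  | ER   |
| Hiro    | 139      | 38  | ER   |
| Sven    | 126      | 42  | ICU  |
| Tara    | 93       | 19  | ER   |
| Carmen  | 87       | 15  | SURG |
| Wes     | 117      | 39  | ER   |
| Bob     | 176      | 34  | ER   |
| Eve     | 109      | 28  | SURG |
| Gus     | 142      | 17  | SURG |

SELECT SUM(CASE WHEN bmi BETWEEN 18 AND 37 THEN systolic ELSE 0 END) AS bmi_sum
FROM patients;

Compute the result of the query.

517

patient=Alice: ✓ → 139
patient=Hiro: ✗
patient=Sven: ✗
patient=Tara: ✓ → 93
patient=Carmen: ✗
patient=Wes: ✗
patient=Bob: ✓ → 176
patient=Eve: ✓ → 109
patient=Gus: ✗
bmi_sum = 139 + 93 + 176 + 109 = 517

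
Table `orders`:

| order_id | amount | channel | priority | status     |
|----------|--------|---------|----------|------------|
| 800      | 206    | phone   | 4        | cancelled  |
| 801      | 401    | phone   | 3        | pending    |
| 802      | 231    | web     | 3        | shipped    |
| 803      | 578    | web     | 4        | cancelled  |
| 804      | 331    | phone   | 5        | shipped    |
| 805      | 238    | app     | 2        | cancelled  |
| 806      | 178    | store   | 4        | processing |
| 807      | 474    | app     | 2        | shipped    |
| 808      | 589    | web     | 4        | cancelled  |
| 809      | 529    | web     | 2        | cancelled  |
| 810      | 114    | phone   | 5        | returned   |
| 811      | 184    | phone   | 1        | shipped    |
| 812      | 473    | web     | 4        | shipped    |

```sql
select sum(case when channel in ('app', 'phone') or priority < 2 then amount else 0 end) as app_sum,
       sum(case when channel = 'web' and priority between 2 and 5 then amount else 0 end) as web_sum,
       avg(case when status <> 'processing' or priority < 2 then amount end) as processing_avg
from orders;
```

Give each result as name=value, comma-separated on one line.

[app_sum: channel in ('app', 'phone') or priority < 2]
order_id=800: ✓ → 206
order_id=801: ✓ → 401
order_id=802: ✗
order_id=803: ✗
order_id=804: ✓ → 331
order_id=805: ✓ → 238
order_id=806: ✗
order_id=807: ✓ → 474
order_id=808: ✗
order_id=809: ✗
order_id=810: ✓ → 114
order_id=811: ✓ → 184
order_id=812: ✗
app_sum = 206 + 401 + 331 + 238 + 474 + 114 + 184 = 1948
—
[web_sum: channel = 'web' and priority between 2 and 5]
order_id=800: ✗
order_id=801: ✗
order_id=802: ✓ → 231
order_id=803: ✓ → 578
order_id=804: ✗
order_id=805: ✗
order_id=806: ✗
order_id=807: ✗
order_id=808: ✓ → 589
order_id=809: ✓ → 529
order_id=810: ✗
order_id=811: ✗
order_id=812: ✓ → 473
web_sum = 231 + 578 + 589 + 529 + 473 = 2400
—
[processing_avg: status <> 'processing' or priority < 2]
order_id=800: ✓ → 206
order_id=801: ✓ → 401
order_id=802: ✓ → 231
order_id=803: ✓ → 578
order_id=804: ✓ → 331
order_id=805: ✓ → 238
order_id=806: ✗
order_id=807: ✓ → 474
order_id=808: ✓ → 589
order_id=809: ✓ → 529
order_id=810: ✓ → 114
order_id=811: ✓ → 184
order_id=812: ✓ → 473
processing_avg = (206 + 401 + 231 + 578 + 331 + 238 + 474 + 589 + 529 + 114 + 184 + 473) / 12 = 362.3333333333

app_sum=1948, web_sum=2400, processing_avg=362.3333333333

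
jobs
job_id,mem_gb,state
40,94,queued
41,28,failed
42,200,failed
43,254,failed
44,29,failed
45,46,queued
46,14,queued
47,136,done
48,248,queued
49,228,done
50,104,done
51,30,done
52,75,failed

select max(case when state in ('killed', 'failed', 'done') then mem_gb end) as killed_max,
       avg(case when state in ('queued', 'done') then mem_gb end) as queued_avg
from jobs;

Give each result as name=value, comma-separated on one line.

killed_max=254, queued_avg=112.5

[killed_max: state in ('killed', 'failed', 'done')]
job_id=40: ✗
job_id=41: ✓ → 28
job_id=42: ✓ → 200
job_id=43: ✓ → 254
job_id=44: ✓ → 29
job_id=45: ✗
job_id=46: ✗
job_id=47: ✓ → 136
job_id=48: ✗
job_id=49: ✓ → 228
job_id=50: ✓ → 104
job_id=51: ✓ → 30
job_id=52: ✓ → 75
killed_max = MAX(28, 200, 254, 29, 136, 228, 104, 30, 75) = 254
—
[queued_avg: state in ('queued', 'done')]
job_id=40: ✓ → 94
job_id=41: ✗
job_id=42: ✗
job_id=43: ✗
job_id=44: ✗
job_id=45: ✓ → 46
job_id=46: ✓ → 14
job_id=47: ✓ → 136
job_id=48: ✓ → 248
job_id=49: ✓ → 228
job_id=50: ✓ → 104
job_id=51: ✓ → 30
job_id=52: ✗
queued_avg = (94 + 46 + 14 + 136 + 248 + 228 + 104 + 30) / 8 = 112.5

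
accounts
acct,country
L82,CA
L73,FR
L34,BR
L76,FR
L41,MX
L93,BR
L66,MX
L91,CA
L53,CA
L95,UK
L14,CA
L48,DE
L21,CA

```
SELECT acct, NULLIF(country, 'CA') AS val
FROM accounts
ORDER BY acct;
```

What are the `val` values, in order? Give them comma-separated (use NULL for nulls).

acct=L14: country=CA vs CA: equal → NULL
acct=L21: country=CA vs CA: equal → NULL
acct=L34: country=BR vs CA: differ → BR
acct=L41: country=MX vs CA: differ → MX
acct=L48: country=DE vs CA: differ → DE
acct=L53: country=CA vs CA: equal → NULL
acct=L66: country=MX vs CA: differ → MX
acct=L73: country=FR vs CA: differ → FR
acct=L76: country=FR vs CA: differ → FR
acct=L82: country=CA vs CA: equal → NULL
acct=L91: country=CA vs CA: equal → NULL
acct=L93: country=BR vs CA: differ → BR
acct=L95: country=UK vs CA: differ → UK

NULL, NULL, BR, MX, DE, NULL, MX, FR, FR, NULL, NULL, BR, UK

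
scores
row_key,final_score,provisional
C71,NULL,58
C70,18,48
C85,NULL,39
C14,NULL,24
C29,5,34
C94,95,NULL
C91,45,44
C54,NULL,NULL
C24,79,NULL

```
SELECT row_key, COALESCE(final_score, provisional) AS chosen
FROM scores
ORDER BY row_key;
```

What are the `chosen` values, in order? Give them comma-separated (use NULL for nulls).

row_key=C14: final_score=NULL, provisional=24 → 24
row_key=C24: final_score=79 → 79
row_key=C29: final_score=5 → 5
row_key=C54: final_score=NULL, provisional=NULL (all NULL) → NULL
row_key=C70: final_score=18 → 18
row_key=C71: final_score=NULL, provisional=58 → 58
row_key=C85: final_score=NULL, provisional=39 → 39
row_key=C91: final_score=45 → 45
row_key=C94: final_score=95 → 95

24, 79, 5, NULL, 18, 58, 39, 45, 95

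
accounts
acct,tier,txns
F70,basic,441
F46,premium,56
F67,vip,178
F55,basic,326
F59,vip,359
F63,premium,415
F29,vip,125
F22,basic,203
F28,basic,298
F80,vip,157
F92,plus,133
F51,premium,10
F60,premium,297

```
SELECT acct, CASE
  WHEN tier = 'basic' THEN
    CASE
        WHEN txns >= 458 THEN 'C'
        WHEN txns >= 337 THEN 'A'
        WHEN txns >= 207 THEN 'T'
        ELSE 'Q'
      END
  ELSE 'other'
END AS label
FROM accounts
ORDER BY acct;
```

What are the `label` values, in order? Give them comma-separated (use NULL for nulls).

acct=F22: tier='basic' → inner[ELSE] → Q
acct=F28: tier='basic' → inner[txns >= 207] → T
acct=F29: tier='vip' → outer ELSE → other
acct=F46: tier='premium' → outer ELSE → other
acct=F51: tier='premium' → outer ELSE → other
acct=F55: tier='basic' → inner[txns >= 207] → T
acct=F59: tier='vip' → outer ELSE → other
acct=F60: tier='premium' → outer ELSE → other
acct=F63: tier='premium' → outer ELSE → other
acct=F67: tier='vip' → outer ELSE → other
acct=F70: tier='basic' → inner[txns >= 337] → A
acct=F80: tier='vip' → outer ELSE → other
acct=F92: tier='plus' → outer ELSE → other

Q, T, other, other, other, T, other, other, other, other, A, other, other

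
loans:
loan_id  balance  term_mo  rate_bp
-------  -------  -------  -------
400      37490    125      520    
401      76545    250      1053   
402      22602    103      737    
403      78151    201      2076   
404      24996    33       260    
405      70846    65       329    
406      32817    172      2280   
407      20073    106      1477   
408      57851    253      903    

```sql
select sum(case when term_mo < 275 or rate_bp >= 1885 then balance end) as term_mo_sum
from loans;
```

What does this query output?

421371

loan_id=400: ✓ → 37490
loan_id=401: ✓ → 76545
loan_id=402: ✓ → 22602
loan_id=403: ✓ → 78151
loan_id=404: ✓ → 24996
loan_id=405: ✓ → 70846
loan_id=406: ✓ → 32817
loan_id=407: ✓ → 20073
loan_id=408: ✓ → 57851
term_mo_sum = 37490 + 76545 + 22602 + 78151 + 24996 + 70846 + 32817 + 20073 + 57851 = 421371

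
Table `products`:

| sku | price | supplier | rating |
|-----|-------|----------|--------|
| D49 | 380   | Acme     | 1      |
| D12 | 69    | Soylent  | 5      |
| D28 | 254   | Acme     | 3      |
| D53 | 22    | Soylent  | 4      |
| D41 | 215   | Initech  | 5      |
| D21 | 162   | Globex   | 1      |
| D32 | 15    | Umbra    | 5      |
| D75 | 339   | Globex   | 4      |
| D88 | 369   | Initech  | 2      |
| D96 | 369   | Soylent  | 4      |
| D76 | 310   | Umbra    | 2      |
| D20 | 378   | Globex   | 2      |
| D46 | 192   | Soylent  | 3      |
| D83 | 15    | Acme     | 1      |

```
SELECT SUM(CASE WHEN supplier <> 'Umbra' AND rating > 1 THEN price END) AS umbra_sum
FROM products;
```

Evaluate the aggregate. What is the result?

2207

sku=D49: ✗
sku=D12: ✓ → 69
sku=D28: ✓ → 254
sku=D53: ✓ → 22
sku=D41: ✓ → 215
sku=D21: ✗
sku=D32: ✗
sku=D75: ✓ → 339
sku=D88: ✓ → 369
sku=D96: ✓ → 369
sku=D76: ✗
sku=D20: ✓ → 378
sku=D46: ✓ → 192
sku=D83: ✗
umbra_sum = 69 + 254 + 22 + 215 + 339 + 369 + 369 + 378 + 192 = 2207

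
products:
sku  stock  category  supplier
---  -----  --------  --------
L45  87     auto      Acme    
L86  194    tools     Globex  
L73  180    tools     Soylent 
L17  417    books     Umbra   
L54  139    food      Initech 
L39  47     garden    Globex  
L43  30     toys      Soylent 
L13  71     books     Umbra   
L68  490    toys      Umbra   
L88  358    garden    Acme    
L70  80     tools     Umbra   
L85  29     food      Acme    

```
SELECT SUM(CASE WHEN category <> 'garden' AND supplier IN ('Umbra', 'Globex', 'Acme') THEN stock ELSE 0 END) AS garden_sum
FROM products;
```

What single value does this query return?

sku=L45: ✓ → 87
sku=L86: ✓ → 194
sku=L73: ✗
sku=L17: ✓ → 417
sku=L54: ✗
sku=L39: ✗
sku=L43: ✗
sku=L13: ✓ → 71
sku=L68: ✓ → 490
sku=L88: ✗
sku=L70: ✓ → 80
sku=L85: ✓ → 29
garden_sum = 87 + 194 + 417 + 71 + 490 + 80 + 29 = 1368

1368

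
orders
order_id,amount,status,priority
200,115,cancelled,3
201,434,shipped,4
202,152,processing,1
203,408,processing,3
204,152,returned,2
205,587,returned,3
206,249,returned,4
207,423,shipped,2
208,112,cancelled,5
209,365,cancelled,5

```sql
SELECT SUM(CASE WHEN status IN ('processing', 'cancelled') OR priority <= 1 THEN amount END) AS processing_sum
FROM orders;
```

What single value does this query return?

order_id=200: ✓ → 115
order_id=201: ✗
order_id=202: ✓ → 152
order_id=203: ✓ → 408
order_id=204: ✗
order_id=205: ✗
order_id=206: ✗
order_id=207: ✗
order_id=208: ✓ → 112
order_id=209: ✓ → 365
processing_sum = 115 + 152 + 408 + 112 + 365 = 1152

1152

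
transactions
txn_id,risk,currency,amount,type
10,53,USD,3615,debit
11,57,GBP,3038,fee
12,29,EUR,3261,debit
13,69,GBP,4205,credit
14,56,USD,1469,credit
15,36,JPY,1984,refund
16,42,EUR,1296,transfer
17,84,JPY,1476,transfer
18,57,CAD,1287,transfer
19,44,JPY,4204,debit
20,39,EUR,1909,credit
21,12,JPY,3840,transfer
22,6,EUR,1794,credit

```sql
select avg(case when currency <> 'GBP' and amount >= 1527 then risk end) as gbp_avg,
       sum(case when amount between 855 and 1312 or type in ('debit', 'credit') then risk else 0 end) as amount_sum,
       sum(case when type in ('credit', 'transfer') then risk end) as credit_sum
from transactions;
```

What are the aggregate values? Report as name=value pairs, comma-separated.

[gbp_avg: currency <> 'GBP' and amount >= 1527]
txn_id=10: ✓ → 53
txn_id=11: ✗
txn_id=12: ✓ → 29
txn_id=13: ✗
txn_id=14: ✗
txn_id=15: ✓ → 36
txn_id=16: ✗
txn_id=17: ✗
txn_id=18: ✗
txn_id=19: ✓ → 44
txn_id=20: ✓ → 39
txn_id=21: ✓ → 12
txn_id=22: ✓ → 6
gbp_avg = (53 + 29 + 36 + 44 + 39 + 12 + 6) / 7 = 31.2857142857
—
[amount_sum: amount between 855 and 1312 or type in ('debit', 'credit')]
txn_id=10: ✓ → 53
txn_id=11: ✗
txn_id=12: ✓ → 29
txn_id=13: ✓ → 69
txn_id=14: ✓ → 56
txn_id=15: ✗
txn_id=16: ✓ → 42
txn_id=17: ✗
txn_id=18: ✓ → 57
txn_id=19: ✓ → 44
txn_id=20: ✓ → 39
txn_id=21: ✗
txn_id=22: ✓ → 6
amount_sum = 53 + 29 + 69 + 56 + 42 + 57 + 44 + 39 + 6 = 395
—
[credit_sum: type in ('credit', 'transfer')]
txn_id=10: ✗
txn_id=11: ✗
txn_id=12: ✗
txn_id=13: ✓ → 69
txn_id=14: ✓ → 56
txn_id=15: ✗
txn_id=16: ✓ → 42
txn_id=17: ✓ → 84
txn_id=18: ✓ → 57
txn_id=19: ✗
txn_id=20: ✓ → 39
txn_id=21: ✓ → 12
txn_id=22: ✓ → 6
credit_sum = 69 + 56 + 42 + 84 + 57 + 39 + 12 + 6 = 365

gbp_avg=31.2857142857, amount_sum=395, credit_sum=365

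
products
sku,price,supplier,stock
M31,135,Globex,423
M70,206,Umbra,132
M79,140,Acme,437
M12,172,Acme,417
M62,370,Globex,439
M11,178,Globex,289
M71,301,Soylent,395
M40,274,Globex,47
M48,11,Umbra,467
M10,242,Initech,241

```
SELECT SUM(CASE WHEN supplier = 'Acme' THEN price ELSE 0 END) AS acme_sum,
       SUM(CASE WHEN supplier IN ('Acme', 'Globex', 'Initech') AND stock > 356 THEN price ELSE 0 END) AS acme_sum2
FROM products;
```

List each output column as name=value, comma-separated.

acme_sum=312, acme_sum2=817

[acme_sum: supplier = 'Acme']
sku=M31: ✗
sku=M70: ✗
sku=M79: ✓ → 140
sku=M12: ✓ → 172
sku=M62: ✗
sku=M11: ✗
sku=M71: ✗
sku=M40: ✗
sku=M48: ✗
sku=M10: ✗
acme_sum = 140 + 172 = 312
—
[acme_sum2: supplier IN ('Acme', 'Globex', 'Initech') AND stock > 356]
sku=M31: ✓ → 135
sku=M70: ✗
sku=M79: ✓ → 140
sku=M12: ✓ → 172
sku=M62: ✓ → 370
sku=M11: ✗
sku=M71: ✗
sku=M40: ✗
sku=M48: ✗
sku=M10: ✗
acme_sum2 = 135 + 140 + 172 + 370 = 817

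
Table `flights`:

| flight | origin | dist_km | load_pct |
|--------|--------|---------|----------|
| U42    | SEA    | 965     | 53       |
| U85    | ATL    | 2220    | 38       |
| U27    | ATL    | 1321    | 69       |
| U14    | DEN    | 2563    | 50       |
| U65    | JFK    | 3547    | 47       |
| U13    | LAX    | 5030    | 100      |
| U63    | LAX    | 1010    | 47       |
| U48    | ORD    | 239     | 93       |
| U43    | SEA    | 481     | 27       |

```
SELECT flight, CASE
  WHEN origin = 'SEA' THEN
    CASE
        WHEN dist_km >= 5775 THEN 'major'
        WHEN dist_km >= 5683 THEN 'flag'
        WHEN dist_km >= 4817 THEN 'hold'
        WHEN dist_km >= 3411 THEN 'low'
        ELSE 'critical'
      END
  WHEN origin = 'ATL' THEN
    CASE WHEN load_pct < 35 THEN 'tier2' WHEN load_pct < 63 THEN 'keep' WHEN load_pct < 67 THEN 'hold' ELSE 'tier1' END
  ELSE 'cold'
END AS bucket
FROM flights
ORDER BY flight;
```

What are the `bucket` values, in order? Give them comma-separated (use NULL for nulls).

cold, cold, tier1, critical, critical, cold, cold, cold, keep

flight=U13: origin='LAX' → outer ELSE → cold
flight=U14: origin='DEN' → outer ELSE → cold
flight=U27: origin='ATL' → inner[ELSE] → tier1
flight=U42: origin='SEA' → inner[ELSE] → critical
flight=U43: origin='SEA' → inner[ELSE] → critical
flight=U48: origin='ORD' → outer ELSE → cold
flight=U63: origin='LAX' → outer ELSE → cold
flight=U65: origin='JFK' → outer ELSE → cold
flight=U85: origin='ATL' → inner[load_pct < 63] → keep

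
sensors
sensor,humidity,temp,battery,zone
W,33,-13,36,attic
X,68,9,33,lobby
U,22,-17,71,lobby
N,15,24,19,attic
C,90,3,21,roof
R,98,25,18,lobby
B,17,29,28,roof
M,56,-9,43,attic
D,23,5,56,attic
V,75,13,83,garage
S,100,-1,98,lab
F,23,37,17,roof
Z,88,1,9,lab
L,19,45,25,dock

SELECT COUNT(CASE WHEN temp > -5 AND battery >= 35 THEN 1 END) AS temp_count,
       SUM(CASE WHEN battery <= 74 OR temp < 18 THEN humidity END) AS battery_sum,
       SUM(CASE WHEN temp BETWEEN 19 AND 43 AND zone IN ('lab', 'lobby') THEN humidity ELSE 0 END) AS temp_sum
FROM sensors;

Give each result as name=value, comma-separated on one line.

temp_count=3, battery_sum=727, temp_sum=98

[temp_count: temp > -5 AND battery >= 35]
sensor=W: ✗
sensor=X: ✗
sensor=U: ✗
sensor=N: ✗
sensor=C: ✗
sensor=R: ✗
sensor=B: ✗
sensor=M: ✗
sensor=D: ✓ → 1
sensor=V: ✓ → 1
sensor=S: ✓ → 1
sensor=F: ✗
sensor=Z: ✗
sensor=L: ✗
temp_count = COUNT(1, 1, 1) = 3
—
[battery_sum: battery <= 74 OR temp < 18]
sensor=W: ✓ → 33
sensor=X: ✓ → 68
sensor=U: ✓ → 22
sensor=N: ✓ → 15
sensor=C: ✓ → 90
sensor=R: ✓ → 98
sensor=B: ✓ → 17
sensor=M: ✓ → 56
sensor=D: ✓ → 23
sensor=V: ✓ → 75
sensor=S: ✓ → 100
sensor=F: ✓ → 23
sensor=Z: ✓ → 88
sensor=L: ✓ → 19
battery_sum = 33 + 68 + 22 + 15 + 90 + 98 + 17 + 56 + 23 + 75 + 100 + 23 + 88 + 19 = 727
—
[temp_sum: temp BETWEEN 19 AND 43 AND zone IN ('lab', 'lobby')]
sensor=W: ✗
sensor=X: ✗
sensor=U: ✗
sensor=N: ✗
sensor=C: ✗
sensor=R: ✓ → 98
sensor=B: ✗
sensor=M: ✗
sensor=D: ✗
sensor=V: ✗
sensor=S: ✗
sensor=F: ✗
sensor=Z: ✗
sensor=L: ✗
temp_sum = 98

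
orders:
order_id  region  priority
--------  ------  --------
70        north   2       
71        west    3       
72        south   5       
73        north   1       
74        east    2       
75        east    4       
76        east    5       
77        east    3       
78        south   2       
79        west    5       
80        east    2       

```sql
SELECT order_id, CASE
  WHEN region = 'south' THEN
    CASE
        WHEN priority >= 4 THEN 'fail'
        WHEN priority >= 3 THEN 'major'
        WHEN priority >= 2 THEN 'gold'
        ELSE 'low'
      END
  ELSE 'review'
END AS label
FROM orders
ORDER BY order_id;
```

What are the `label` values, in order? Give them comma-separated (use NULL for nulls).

order_id=70: region='north' → outer ELSE → review
order_id=71: region='west' → outer ELSE → review
order_id=72: region='south' → inner[priority >= 4] → fail
order_id=73: region='north' → outer ELSE → review
order_id=74: region='east' → outer ELSE → review
order_id=75: region='east' → outer ELSE → review
order_id=76: region='east' → outer ELSE → review
order_id=77: region='east' → outer ELSE → review
order_id=78: region='south' → inner[priority >= 2] → gold
order_id=79: region='west' → outer ELSE → review
order_id=80: region='east' → outer ELSE → review

review, review, fail, review, review, review, review, review, gold, review, review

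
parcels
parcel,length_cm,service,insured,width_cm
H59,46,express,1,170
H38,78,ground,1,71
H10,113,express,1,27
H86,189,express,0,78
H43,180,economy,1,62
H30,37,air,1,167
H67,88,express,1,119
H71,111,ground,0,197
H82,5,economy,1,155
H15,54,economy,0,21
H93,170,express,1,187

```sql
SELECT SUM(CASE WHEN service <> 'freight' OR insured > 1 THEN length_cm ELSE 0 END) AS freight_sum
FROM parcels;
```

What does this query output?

parcel=H59: ✓ → 46
parcel=H38: ✓ → 78
parcel=H10: ✓ → 113
parcel=H86: ✓ → 189
parcel=H43: ✓ → 180
parcel=H30: ✓ → 37
parcel=H67: ✓ → 88
parcel=H71: ✓ → 111
parcel=H82: ✓ → 5
parcel=H15: ✓ → 54
parcel=H93: ✓ → 170
freight_sum = 46 + 78 + 113 + 189 + 180 + 37 + 88 + 111 + 5 + 54 + 170 = 1071

1071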